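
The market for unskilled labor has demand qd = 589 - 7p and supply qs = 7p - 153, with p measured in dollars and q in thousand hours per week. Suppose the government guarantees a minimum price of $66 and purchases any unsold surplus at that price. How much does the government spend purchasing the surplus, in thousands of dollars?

Equilibrium: 589 - 7p = 7p - 153, so 742 = 14p and p* = 53, q* = 218.
The floor of 66 is above the equilibrium price 53, so it binds.
At p = 66: qd = 589 - 7·66 = 127 and qs = 7·66 - 153 = 309.
Surplus = qs - qd = 182.
Government expenditure = surplus × support price = 182 × 66 = 12012.

12012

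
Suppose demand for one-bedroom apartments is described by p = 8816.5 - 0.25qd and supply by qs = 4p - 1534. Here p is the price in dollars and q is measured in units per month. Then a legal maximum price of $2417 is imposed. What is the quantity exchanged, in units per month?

Rearranging demand gives qd = 35266 - 4p. Without the control the market clears where 35266 - 4p = 4p - 1534, i.e. p* = 4600 and q* = 16866.
Because the ceiling (2417) lies below the market-clearing price, it is binding.
At p = 2417: qd = 35266 - 4·2417 = 25598 and qs = 4·2417 - 1534 = 8134.
The quantity actually transacted is the short side, supply: 8134.

8134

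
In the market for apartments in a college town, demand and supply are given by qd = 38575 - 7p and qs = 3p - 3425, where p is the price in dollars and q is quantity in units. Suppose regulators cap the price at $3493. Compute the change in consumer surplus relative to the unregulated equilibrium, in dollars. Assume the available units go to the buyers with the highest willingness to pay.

4665846.5

Without the control the market clears where 38575 - 7p = 3p - 3425, i.e. p* = 4200 and q* = 9175.
Since 3493 < 4200, the ceiling is binding.
At p = 3493: qd = 38575 - 7·3493 = 14124 and qs = 3·3493 - 3425 = 7054.
Consumer surplus without the control is ½ · (38575/7 - 4200) · 9175 = 84180625/14.
With the ceiling, 7054 units are sold at 3493 (assume they go to the highest-value buyers). The demand price at q = 7054 is 4503, so CS = ½ · [(38575/7 - 3493) + (4503 - 3493)] · 7054 = 74751238/7.
Change in consumer surplus = 74751238/7 - 84180625/14 = 4665846.5.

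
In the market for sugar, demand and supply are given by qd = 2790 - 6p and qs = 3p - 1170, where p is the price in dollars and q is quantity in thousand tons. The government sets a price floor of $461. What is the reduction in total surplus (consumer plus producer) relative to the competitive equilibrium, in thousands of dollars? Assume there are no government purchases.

Setting quantity demanded equal to quantity supplied, 2790 - 6p = 3p - 1170, gives p* = 440 and q* = 150.
The floor of 461 is above the equilibrium price 440, so it binds.
At p = 461: qd = 2790 - 6·461 = 24 and qs = 3·461 - 1170 = 213.
Quantity traded falls to 24. At q = 24 the demand price is (2790 - 24)/6 = 461 and the supply price is (1170 + 24)/3 = 398.
Deadweight loss = ½ · (461 - 398) · (150 - 24) = ½ · 63 · 126 = 3969.

3969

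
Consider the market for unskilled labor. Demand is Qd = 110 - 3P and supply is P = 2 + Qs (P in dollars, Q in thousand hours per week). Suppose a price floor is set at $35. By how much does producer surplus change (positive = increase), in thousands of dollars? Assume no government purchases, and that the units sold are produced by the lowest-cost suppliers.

Rearranging supply gives Qs = P - 2. Without the control the market clears where 110 - 3P = P - 2, i.e. P* = 28 and Q* = 26.
Since 35 > 28, the floor is binding.
At P = 35: Qd = 110 - 3·35 = 5 and Qs = 35 - 2 = 33.
Producer surplus without the control is ½ · (28 - 2) · 26 = 338.
With the floor, 5 units are sold at 35. The supply price at Q = 5 is 7, so PS = ½ · [(35 - 2) + (35 - 7)] · 5 = 152.5.
Change in producer surplus = 152.5 - 338 = -185.5.

-185.5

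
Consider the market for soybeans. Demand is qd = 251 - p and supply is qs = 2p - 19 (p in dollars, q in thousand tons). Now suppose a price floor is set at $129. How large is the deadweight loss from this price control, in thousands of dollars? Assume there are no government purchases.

1140.75

Without the control the market clears where 251 - p = 2p - 19, i.e. p* = 90 and q* = 161.
Because the floor (129) lies above the market-clearing price, it is binding.
At p = 129: qd = 251 - 129 = 122 and qs = 2·129 - 19 = 239.
Quantity traded falls to 122. At q = 122 the demand price is 251 - 122 = 129 and the supply price is (19 + 122)/2 = 70.5.
Deadweight loss = ½ · (129 - 70.5) · (161 - 122) = ½ · 58.5 · 39 = 1140.75.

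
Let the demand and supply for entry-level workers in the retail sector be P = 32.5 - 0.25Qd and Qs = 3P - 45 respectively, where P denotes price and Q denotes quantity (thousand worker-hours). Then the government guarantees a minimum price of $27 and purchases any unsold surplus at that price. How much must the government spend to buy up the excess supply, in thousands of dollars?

378

Rearranging demand gives Qd = 130 - 4P. Without the control the market clears where 130 - 4P = 3P - 45, i.e. P* = 25 and Q* = 30.
Because the floor (27) lies above the market-clearing price, it is binding.
At P = 27: Qd = 130 - 4·27 = 22 and Qs = 3·27 - 45 = 36.
Surplus = Qs - Qd = 14.
Government expenditure = surplus × support price = 14 × 27 = 378.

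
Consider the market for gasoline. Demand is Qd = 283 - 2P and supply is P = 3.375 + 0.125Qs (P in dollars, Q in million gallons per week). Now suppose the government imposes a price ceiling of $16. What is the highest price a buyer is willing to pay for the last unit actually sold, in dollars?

91

Rearranging supply gives Qs = 8P - 27. Equilibrium: 283 - 2P = 8P - 27, so 310 = 10P and P* = 31, Q* = 221.
Since 16 < 31, the ceiling is binding.
At P = 16: Qd = 283 - 2·16 = 251 and Qs = 8·16 - 27 = 101.
Only 101 units reach the market. On the demand curve, the marginal buyer's willingness to pay at Q = 101 is (283 - 101)/2 = 91.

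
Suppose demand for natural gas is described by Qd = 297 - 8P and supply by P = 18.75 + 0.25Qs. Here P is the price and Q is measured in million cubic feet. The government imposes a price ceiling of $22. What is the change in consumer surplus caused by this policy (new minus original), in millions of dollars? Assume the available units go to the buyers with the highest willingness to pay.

36

Rearranging supply gives Qs = 4P - 75. Setting quantity demanded equal to quantity supplied, 297 - 8P = 4P - 75, gives P* = 31 and Q* = 49.
The ceiling of 22 is below the equilibrium price 31, so it binds.
At P = 22: Qd = 297 - 8·22 = 121 and Qs = 4·22 - 75 = 13.
Consumer surplus without the control is ½ · (37.125 - 31) · 49 = 150.0625.
With the ceiling, 13 units are sold at 22 (assume they go to the highest-value buyers). The demand price at Q = 13 is 35.5, so CS = ½ · [(37.125 - 22) + (35.5 - 22)] · 13 = 186.0625.
Change in consumer surplus = 186.0625 - 150.0625 = 36.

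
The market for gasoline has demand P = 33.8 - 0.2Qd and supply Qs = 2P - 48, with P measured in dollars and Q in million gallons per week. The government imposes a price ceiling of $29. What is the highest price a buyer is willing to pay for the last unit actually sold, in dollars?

Rearranging demand gives Qd = 169 - 5P. Without the control the market clears where 169 - 5P = 2P - 48, i.e. P* = 31 and Q* = 14.
Since 29 < 31, the ceiling is binding.
At P = 29: Qd = 169 - 5·29 = 24 and Qs = 2·29 - 48 = 10.
Only 10 units reach the market. On the demand curve, the marginal buyer's willingness to pay at Q = 10 is (169 - 10)/5 = 31.8.

31.8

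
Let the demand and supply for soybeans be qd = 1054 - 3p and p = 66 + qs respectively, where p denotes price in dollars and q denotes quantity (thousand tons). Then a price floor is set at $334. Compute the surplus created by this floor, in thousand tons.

216

Rearranging supply gives qs = p - 66. Equilibrium: 1054 - 3p = p - 66, so 1120 = 4p and p* = 280, q* = 214.
The floor of 334 is above the equilibrium price 280, so it binds.
At p = 334: qd = 1054 - 3·334 = 52 and qs = 334 - 66 = 268.
Surplus = qs - qd = 268 - 52 = 216.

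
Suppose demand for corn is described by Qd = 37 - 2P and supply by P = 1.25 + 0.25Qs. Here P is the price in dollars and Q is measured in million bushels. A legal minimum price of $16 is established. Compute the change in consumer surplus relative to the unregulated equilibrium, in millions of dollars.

Rearranging supply gives Qs = 4P - 5. Equilibrium: 37 - 2P = 4P - 5, so 42 = 6P and P* = 7, Q* = 23.
Because the floor (16) lies above the market-clearing price, it is binding.
At P = 16: Qd = 37 - 2·16 = 5 and Qs = 4·16 - 5 = 59.
Consumer surplus without the control is ½ · (18.5 - 7) · 23 = 132.25.
With the floor, consumers buy 5 units at 16, so CS = ½ · (18.5 - 16) · 5 = 6.25.
Change in consumer surplus = 6.25 - 132.25 = -126.

-126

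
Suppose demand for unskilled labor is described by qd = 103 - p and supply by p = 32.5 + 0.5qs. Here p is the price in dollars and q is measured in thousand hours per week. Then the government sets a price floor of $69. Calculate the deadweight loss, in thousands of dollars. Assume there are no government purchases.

Rearranging supply gives qs = 2p - 65. Without the control the market clears where 103 - p = 2p - 65, i.e. p* = 56 and q* = 47.
The floor of 69 is above the equilibrium price 56, so it binds.
At p = 69: qd = 103 - 69 = 34 and qs = 2·69 - 65 = 73.
Quantity traded falls to 34. At q = 34 the demand price is 103 - 34 = 69 and the supply price is (65 + 34)/2 = 49.5.
Deadweight loss = ½ · (69 - 49.5) · (47 - 34) = ½ · 19.5 · 13 = 126.75.

126.75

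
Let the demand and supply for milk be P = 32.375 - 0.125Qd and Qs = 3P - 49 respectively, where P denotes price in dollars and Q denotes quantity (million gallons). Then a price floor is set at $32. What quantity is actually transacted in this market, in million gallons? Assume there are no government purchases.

Rearranging demand gives Qd = 259 - 8P. Without the control the market clears where 259 - 8P = 3P - 49, i.e. P* = 28 and Q* = 35.
The floor of 32 is above the equilibrium price 28, so it binds.
At P = 32: Qd = 259 - 8·32 = 3 and Qs = 3·32 - 49 = 47.
The quantity actually transacted is the short side, demand: 3.

3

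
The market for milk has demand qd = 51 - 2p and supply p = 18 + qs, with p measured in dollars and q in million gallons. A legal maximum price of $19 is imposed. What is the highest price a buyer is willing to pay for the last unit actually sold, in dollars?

Rearranging supply gives qs = p - 18. Equilibrium: 51 - 2p = p - 18, so 69 = 3p and p* = 23, q* = 5.
Because the ceiling (19) lies below the market-clearing price, it is binding.
At p = 19: qd = 51 - 2·19 = 13 and qs = 19 - 18 = 1.
Only 1 units reach the market. On the demand curve, the marginal buyer's willingness to pay at q = 1 is (51 - 1)/2 = 25.

25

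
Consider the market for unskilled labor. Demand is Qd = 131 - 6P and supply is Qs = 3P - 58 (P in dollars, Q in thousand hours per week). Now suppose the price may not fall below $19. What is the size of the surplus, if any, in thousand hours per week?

Without the control the market clears where 131 - 6P = 3P - 58, i.e. P* = 21 and Q* = 5.
The floor of 19 is below the equilibrium price 21, so it is not binding; the market clears at P* = 21, Q* = 5.
Since the control does not bind, there is no surplus.

0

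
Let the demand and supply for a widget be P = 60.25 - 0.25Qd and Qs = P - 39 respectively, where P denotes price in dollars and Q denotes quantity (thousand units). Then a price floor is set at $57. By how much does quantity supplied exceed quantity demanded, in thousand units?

Rearranging demand gives Qd = 241 - 4P. In a free market, 241 - 4P = P - 39 gives the equilibrium P* = 56, Q* = 17.
Since 57 > 56, the floor is binding.
At P = 57: Qd = 241 - 4·57 = 13 and Qs = 57 - 39 = 18.
Surplus = Qs - Qd = 18 - 13 = 5.

5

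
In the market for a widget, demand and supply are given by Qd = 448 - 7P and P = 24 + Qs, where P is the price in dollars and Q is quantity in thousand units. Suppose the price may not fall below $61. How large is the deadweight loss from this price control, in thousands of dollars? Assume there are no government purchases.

112

Rearranging supply gives Qs = P - 24. Setting quantity demanded equal to quantity supplied, 448 - 7P = P - 24, gives P* = 59 and Q* = 35.
Because the floor (61) lies above the market-clearing price, it is binding.
At P = 61: Qd = 448 - 7·61 = 21 and Qs = 61 - 24 = 37.
Quantity traded falls to 21. At Q = 21 the demand price is (448 - 21)/7 = 61 and the supply price is 24 + 21 = 45.
Deadweight loss = ½ · (61 - 45) · (35 - 21) = ½ · 16 · 14 = 112.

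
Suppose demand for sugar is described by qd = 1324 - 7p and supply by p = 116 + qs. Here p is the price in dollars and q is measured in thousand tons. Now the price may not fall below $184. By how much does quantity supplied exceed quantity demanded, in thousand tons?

32

Rearranging supply gives qs = p - 116. Setting quantity demanded equal to quantity supplied, 1324 - 7p = p - 116, gives p* = 180 and q* = 64.
The floor of 184 is above the equilibrium price 180, so it binds.
At p = 184: qd = 1324 - 7·184 = 36 and qs = 184 - 116 = 68.
Surplus = qs - qd = 68 - 36 = 32.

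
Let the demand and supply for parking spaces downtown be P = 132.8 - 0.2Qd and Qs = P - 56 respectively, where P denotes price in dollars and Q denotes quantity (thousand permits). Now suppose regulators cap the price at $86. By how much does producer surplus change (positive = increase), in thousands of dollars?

-1598

Rearranging demand gives Qd = 664 - 5P. Without the control the market clears where 664 - 5P = P - 56, i.e. P* = 120 and Q* = 64.
The ceiling of 86 is below the equilibrium price 120, so it binds.
At P = 86: Qd = 664 - 5·86 = 234 and Qs = 86 - 56 = 30.
Producer surplus without the control is ½ · (120 - 56) · 64 = 2048.
With the ceiling, producers sell 30 units at 86, so PS = ½ · (86 - 56) · 30 = 450.
Change in producer surplus = 450 - 2048 = -1598.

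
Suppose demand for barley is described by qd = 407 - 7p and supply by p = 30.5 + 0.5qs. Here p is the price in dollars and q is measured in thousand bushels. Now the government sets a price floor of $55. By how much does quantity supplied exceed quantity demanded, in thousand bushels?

27

Rearranging supply gives qs = 2p - 61. Equilibrium: 407 - 7p = 2p - 61, so 468 = 9p and p* = 52, q* = 43.
Since 55 > 52, the floor is binding.
At p = 55: qd = 407 - 7·55 = 22 and qs = 2·55 - 61 = 49.
Surplus = qs - qd = 49 - 22 = 27.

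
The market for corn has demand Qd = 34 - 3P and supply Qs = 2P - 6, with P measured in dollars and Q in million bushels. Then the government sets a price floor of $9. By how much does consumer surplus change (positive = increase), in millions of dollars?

Without the control the market clears where 34 - 3P = 2P - 6, i.e. P* = 8 and Q* = 10.
The floor of 9 is above the equilibrium price 8, so it binds.
At P = 9: Qd = 34 - 3·9 = 7 and Qs = 2·9 - 6 = 12.
Consumer surplus without the control is ½ · (34/3 - 8) · 10 = 50/3.
With the floor, consumers buy 7 units at 9, so CS = ½ · (34/3 - 9) · 7 = 49/6.
Change in consumer surplus = 49/6 - 50/3 = -8.5.

-8.5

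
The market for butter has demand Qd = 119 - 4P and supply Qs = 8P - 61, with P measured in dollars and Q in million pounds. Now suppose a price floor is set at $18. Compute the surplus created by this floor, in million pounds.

36

Without the control the market clears where 119 - 4P = 8P - 61, i.e. P* = 15 and Q* = 59.
Since 18 > 15, the floor is binding.
At P = 18: Qd = 119 - 4·18 = 47 and Qs = 8·18 - 61 = 83.
Surplus = Qs - Qd = 83 - 47 = 36.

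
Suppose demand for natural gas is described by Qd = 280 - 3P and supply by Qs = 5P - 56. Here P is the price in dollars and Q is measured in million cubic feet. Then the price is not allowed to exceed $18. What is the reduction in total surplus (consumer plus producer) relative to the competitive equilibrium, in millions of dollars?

Equilibrium: 280 - 3P = 5P - 56, so 336 = 8P and P* = 42, Q* = 154.
Because the ceiling (18) lies below the market-clearing price, it is binding.
At P = 18: Qd = 280 - 3·18 = 226 and Qs = 5·18 - 56 = 34.
Quantity traded falls to 34. At Q = 34 the demand price is (280 - 34)/3 = 82 and the supply price is (56 + 34)/5 = 18.
Deadweight loss = ½ · (82 - 18) · (154 - 34) = ½ · 64 · 120 = 3840.

3840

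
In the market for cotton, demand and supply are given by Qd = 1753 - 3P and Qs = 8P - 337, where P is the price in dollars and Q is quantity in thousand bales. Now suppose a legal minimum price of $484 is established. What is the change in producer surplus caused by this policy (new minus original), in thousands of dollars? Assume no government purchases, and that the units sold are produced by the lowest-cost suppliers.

39873.75

Without the control the market clears where 1753 - 3P = 8P - 337, i.e. P* = 190 and Q* = 1183.
Because the floor (484) lies above the market-clearing price, it is binding.
At P = 484: Qd = 1753 - 3·484 = 301 and Qs = 8·484 - 337 = 3535.
Producer surplus without the control is ½ · (190 - 42.125) · 1183 = 87468.0625.
With the floor, 301 units are sold at 484. The supply price at Q = 301 is 79.75, so PS = ½ · [(484 - 42.125) + (484 - 79.75)] · 301 = 127341.8125.
Change in producer surplus = 127341.8125 - 87468.0625 = 39873.75.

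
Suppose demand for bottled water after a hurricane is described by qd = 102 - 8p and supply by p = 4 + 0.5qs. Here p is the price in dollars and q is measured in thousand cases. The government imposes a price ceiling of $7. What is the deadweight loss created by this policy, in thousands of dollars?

20

Rearranging supply gives qs = 2p - 8. Setting quantity demanded equal to quantity supplied, 102 - 8p = 2p - 8, gives p* = 11 and q* = 14.
The ceiling of 7 is below the equilibrium price 11, so it binds.
At p = 7: qd = 102 - 8·7 = 46 and qs = 2·7 - 8 = 6.
Quantity traded falls to 6. At q = 6 the demand price is (102 - 6)/8 = 12 and the supply price is (8 + 6)/2 = 7.
Deadweight loss = ½ · (12 - 7) · (14 - 6) = ½ · 5 · 8 = 20.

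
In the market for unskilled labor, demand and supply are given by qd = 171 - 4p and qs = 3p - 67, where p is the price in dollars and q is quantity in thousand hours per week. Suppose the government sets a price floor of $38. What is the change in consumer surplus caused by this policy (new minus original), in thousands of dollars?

Setting quantity demanded equal to quantity supplied, 171 - 4p = 3p - 67, gives p* = 34 and q* = 35.
Since 38 > 34, the floor is binding.
At p = 38: qd = 171 - 4·38 = 19 and qs = 3·38 - 67 = 47.
Consumer surplus without the control is ½ · (42.75 - 34) · 35 = 153.125.
With the floor, consumers buy 19 units at 38, so CS = ½ · (42.75 - 38) · 19 = 45.125.
Change in consumer surplus = 45.125 - 153.125 = -108.

-108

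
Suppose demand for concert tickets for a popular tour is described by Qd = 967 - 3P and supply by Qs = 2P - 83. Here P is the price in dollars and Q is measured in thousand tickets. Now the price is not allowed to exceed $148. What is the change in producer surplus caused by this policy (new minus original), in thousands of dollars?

Without the control the market clears where 967 - 3P = 2P - 83, i.e. P* = 210 and Q* = 337.
Because the ceiling (148) lies below the market-clearing price, it is binding.
At P = 148: Qd = 967 - 3·148 = 523 and Qs = 2·148 - 83 = 213.
Producer surplus without the control is ½ · (210 - 41.5) · 337 = 28392.25.
With the ceiling, producers sell 213 units at 148, so PS = ½ · (148 - 41.5) · 213 = 11342.25.
Change in producer surplus = 11342.25 - 28392.25 = -17050.

-17050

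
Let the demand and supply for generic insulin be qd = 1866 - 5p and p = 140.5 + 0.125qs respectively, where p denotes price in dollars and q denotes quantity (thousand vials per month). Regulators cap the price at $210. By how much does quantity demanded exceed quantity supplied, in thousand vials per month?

260

Rearranging supply gives qs = 8p - 1124. Without the control the market clears where 1866 - 5p = 8p - 1124, i.e. p* = 230 and q* = 716.
Since 210 < 230, the ceiling is binding.
At p = 210: qd = 1866 - 5·210 = 816 and qs = 8·210 - 1124 = 556.
Shortage = qd - qs = 816 - 556 = 260.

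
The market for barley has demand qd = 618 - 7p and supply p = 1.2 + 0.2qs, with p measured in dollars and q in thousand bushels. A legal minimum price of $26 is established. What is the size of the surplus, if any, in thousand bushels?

Rearranging supply gives qs = 5p - 6. In a free market, 618 - 7p = 5p - 6 gives the equilibrium p* = 52, q* = 254.
Since 26 is below p* = 52, the floor does not bind and the free-market outcome prevails.
Since the control does not bind, there is no surplus.

0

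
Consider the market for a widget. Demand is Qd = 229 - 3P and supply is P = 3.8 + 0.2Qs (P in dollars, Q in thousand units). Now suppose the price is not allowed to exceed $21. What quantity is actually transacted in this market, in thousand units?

Rearranging supply gives Qs = 5P - 19. Setting quantity demanded equal to quantity supplied, 229 - 3P = 5P - 19, gives P* = 31 and Q* = 136.
Since 21 < 31, the ceiling is binding.
At P = 21: Qd = 229 - 3·21 = 166 and Qs = 5·21 - 19 = 86.
The quantity actually transacted is the short side, supply: 86.

86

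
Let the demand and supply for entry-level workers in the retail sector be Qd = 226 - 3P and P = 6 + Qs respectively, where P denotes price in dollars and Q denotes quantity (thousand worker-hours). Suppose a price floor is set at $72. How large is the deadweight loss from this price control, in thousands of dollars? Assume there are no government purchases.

Rearranging supply gives Qs = P - 6. Setting quantity demanded equal to quantity supplied, 226 - 3P = P - 6, gives P* = 58 and Q* = 52.
Because the floor (72) lies above the market-clearing price, it is binding.
At P = 72: Qd = 226 - 3·72 = 10 and Qs = 72 - 6 = 66.
Quantity traded falls to 10. At Q = 10 the demand price is (226 - 10)/3 = 72 and the supply price is 6 + 10 = 16.
Deadweight loss = ½ · (72 - 16) · (52 - 10) = ½ · 56 · 42 = 1176.

1176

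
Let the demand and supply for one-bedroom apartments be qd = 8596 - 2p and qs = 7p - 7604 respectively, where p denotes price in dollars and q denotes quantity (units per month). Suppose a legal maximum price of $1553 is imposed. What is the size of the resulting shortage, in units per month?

Without the control the market clears where 8596 - 2p = 7p - 7604, i.e. p* = 1800 and q* = 4996.
The ceiling of 1553 is below the equilibrium price 1800, so it binds.
At p = 1553: qd = 8596 - 2·1553 = 5490 and qs = 7·1553 - 7604 = 3267.
Shortage = qd - qs = 5490 - 3267 = 2223.

2223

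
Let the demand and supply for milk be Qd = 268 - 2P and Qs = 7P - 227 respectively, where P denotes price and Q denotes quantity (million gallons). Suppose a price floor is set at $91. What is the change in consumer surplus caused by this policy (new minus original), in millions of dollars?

-4392

Equilibrium: 268 - 2P = 7P - 227, so 495 = 9P and P* = 55, Q* = 158.
Since 91 > 55, the floor is binding.
At P = 91: Qd = 268 - 2·91 = 86 and Qs = 7·91 - 227 = 410.
Consumer surplus without the control is ½ · (134 - 55) · 158 = 6241.
With the floor, consumers buy 86 units at 91, so CS = ½ · (134 - 91) · 86 = 1849.
Change in consumer surplus = 1849 - 6241 = -4392.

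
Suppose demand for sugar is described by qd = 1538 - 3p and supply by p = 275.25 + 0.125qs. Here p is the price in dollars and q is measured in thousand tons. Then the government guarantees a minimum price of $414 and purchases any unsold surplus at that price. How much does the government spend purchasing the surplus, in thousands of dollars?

Rearranging supply gives qs = 8p - 2202. Setting quantity demanded equal to quantity supplied, 1538 - 3p = 8p - 2202, gives p* = 340 and q* = 518.
Since 414 > 340, the floor is binding.
At p = 414: qd = 1538 - 3·414 = 296 and qs = 8·414 - 2202 = 1110.
Surplus = qs - qd = 814.
Government expenditure = surplus × support price = 814 × 414 = 336996.

336996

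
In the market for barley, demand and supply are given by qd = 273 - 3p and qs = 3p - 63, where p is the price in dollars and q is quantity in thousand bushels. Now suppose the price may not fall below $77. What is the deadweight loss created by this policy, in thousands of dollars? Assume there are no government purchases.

Without the control the market clears where 273 - 3p = 3p - 63, i.e. p* = 56 and q* = 105.
Since 77 > 56, the floor is binding.
At p = 77: qd = 273 - 3·77 = 42 and qs = 3·77 - 63 = 168.
Quantity traded falls to 42. At q = 42 the demand price is (273 - 42)/3 = 77 and the supply price is (63 + 42)/3 = 35.
Deadweight loss = ½ · (77 - 35) · (105 - 42) = ½ · 42 · 63 = 1323.

1323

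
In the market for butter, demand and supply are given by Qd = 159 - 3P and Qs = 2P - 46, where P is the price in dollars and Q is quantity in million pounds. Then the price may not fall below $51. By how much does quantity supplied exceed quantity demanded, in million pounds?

In a free market, 159 - 3P = 2P - 46 gives the equilibrium P* = 41, Q* = 36.
Since 51 > 41, the floor is binding.
At P = 51: Qd = 159 - 3·51 = 6 and Qs = 2·51 - 46 = 56.
Surplus = Qs - Qd = 56 - 6 = 50.

50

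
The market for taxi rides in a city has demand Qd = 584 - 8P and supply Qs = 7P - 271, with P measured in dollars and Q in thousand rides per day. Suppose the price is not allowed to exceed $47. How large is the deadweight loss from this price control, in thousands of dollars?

656.25

Setting quantity demanded equal to quantity supplied, 584 - 8P = 7P - 271, gives P* = 57 and Q* = 128.
Because the ceiling (47) lies below the market-clearing price, it is binding.
At P = 47: Qd = 584 - 8·47 = 208 and Qs = 7·47 - 271 = 58.
Quantity traded falls to 58. At Q = 58 the demand price is (584 - 58)/8 = 65.75 and the supply price is (271 + 58)/7 = 47.
Deadweight loss = ½ · (65.75 - 47) · (128 - 58) = ½ · 18.75 · 70 = 656.25.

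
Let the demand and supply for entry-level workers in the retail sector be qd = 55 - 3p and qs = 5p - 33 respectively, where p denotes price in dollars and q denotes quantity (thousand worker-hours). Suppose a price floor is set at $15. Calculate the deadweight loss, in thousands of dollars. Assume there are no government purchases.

Setting quantity demanded equal to quantity supplied, 55 - 3p = 5p - 33, gives p* = 11 and q* = 22.
The floor of 15 is above the equilibrium price 11, so it binds.
At p = 15: qd = 55 - 3·15 = 10 and qs = 5·15 - 33 = 42.
Quantity traded falls to 10. At q = 10 the demand price is (55 - 10)/3 = 15 and the supply price is (33 + 10)/5 = 8.6.
Deadweight loss = ½ · (15 - 8.6) · (22 - 10) = ½ · 6.4 · 12 = 38.4.

38.4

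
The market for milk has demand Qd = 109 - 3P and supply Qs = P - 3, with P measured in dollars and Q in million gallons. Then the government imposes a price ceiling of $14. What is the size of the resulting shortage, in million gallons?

56

Setting quantity demanded equal to quantity supplied, 109 - 3P = P - 3, gives P* = 28 and Q* = 25.
Since 14 < 28, the ceiling is binding.
At P = 14: Qd = 109 - 3·14 = 67 and Qs = 14 - 3 = 11.
Shortage = Qd - Qs = 67 - 11 = 56.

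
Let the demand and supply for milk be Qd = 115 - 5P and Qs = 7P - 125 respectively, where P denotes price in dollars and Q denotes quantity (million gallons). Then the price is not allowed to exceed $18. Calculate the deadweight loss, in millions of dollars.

33.6

Setting quantity demanded equal to quantity supplied, 115 - 5P = 7P - 125, gives P* = 20 and Q* = 15.
Since 18 < 20, the ceiling is binding.
At P = 18: Qd = 115 - 5·18 = 25 and Qs = 7·18 - 125 = 1.
Quantity traded falls to 1. At Q = 1 the demand price is (115 - 1)/5 = 22.8 and the supply price is (125 + 1)/7 = 18.
Deadweight loss = ½ · (22.8 - 18) · (15 - 1) = ½ · 4.8 · 14 = 33.6.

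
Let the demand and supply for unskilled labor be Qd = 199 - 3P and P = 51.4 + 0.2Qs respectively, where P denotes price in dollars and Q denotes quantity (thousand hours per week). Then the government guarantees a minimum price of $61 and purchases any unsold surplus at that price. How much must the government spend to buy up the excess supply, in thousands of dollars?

Rearranging supply gives Qs = 5P - 257. Without the control the market clears where 199 - 3P = 5P - 257, i.e. P* = 57 and Q* = 28.
Since 61 > 57, the floor is binding.
At P = 61: Qd = 199 - 3·61 = 16 and Qs = 5·61 - 257 = 48.
Surplus = Qs - Qd = 32.
Government expenditure = surplus × support price = 32 × 61 = 1952.

1952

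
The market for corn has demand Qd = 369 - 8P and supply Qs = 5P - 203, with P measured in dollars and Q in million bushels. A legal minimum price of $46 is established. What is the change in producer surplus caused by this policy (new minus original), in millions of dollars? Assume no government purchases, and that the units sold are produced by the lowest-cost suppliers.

-23.6

Equilibrium: 369 - 8P = 5P - 203, so 572 = 13P and P* = 44, Q* = 17.
Because the floor (46) lies above the market-clearing price, it is binding.
At P = 46: Qd = 369 - 8·46 = 1 and Qs = 5·46 - 203 = 27.
Producer surplus without the control is ½ · (44 - 40.6) · 17 = 28.9.
With the floor, 1 units are sold at 46. The supply price at Q = 1 is 40.8, so PS = ½ · [(46 - 40.6) + (46 - 40.8)] · 1 = 5.3.
Change in producer surplus = 5.3 - 28.9 = -23.6.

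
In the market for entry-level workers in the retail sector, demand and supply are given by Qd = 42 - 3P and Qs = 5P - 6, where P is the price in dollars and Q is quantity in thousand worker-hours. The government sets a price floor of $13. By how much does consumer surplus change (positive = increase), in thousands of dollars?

Without the control the market clears where 42 - 3P = 5P - 6, i.e. P* = 6 and Q* = 24.
The floor of 13 is above the equilibrium price 6, so it binds.
At P = 13: Qd = 42 - 3·13 = 3 and Qs = 5·13 - 6 = 59.
Consumer surplus without the control is ½ · (14 - 6) · 24 = 96.
With the floor, consumers buy 3 units at 13, so CS = ½ · (14 - 13) · 3 = 1.5.
Change in consumer surplus = 1.5 - 96 = -94.5.

-94.5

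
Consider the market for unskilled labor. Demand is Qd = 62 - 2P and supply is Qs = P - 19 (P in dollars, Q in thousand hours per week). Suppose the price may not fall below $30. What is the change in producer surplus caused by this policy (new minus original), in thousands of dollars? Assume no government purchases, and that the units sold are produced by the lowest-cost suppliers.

Setting quantity demanded equal to quantity supplied, 62 - 2P = P - 19, gives P* = 27 and Q* = 8.
Because the floor (30) lies above the market-clearing price, it is binding.
At P = 30: Qd = 62 - 2·30 = 2 and Qs = 30 - 19 = 11.
Producer surplus without the control is ½ · (27 - 19) · 8 = 32.
With the floor, 2 units are sold at 30. The supply price at Q = 2 is 21, so PS = ½ · [(30 - 19) + (30 - 21)] · 2 = 20.
Change in producer surplus = 20 - 32 = -12.

-12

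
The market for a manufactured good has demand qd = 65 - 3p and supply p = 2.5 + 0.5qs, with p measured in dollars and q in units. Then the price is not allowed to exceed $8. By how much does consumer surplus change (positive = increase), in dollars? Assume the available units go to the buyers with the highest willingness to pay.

Rearranging supply gives qs = 2p - 5. Equilibrium: 65 - 3p = 2p - 5, so 70 = 5p and p* = 14, q* = 23.
Because the ceiling (8) lies below the market-clearing price, it is binding.
At p = 8: qd = 65 - 3·8 = 41 and qs = 2·8 - 5 = 11.
Consumer surplus without the control is ½ · (65/3 - 14) · 23 = 529/6.
With the ceiling, 11 units are sold at 8 (assume they go to the highest-value buyers). The demand price at q = 11 is 18, so CS = ½ · [(65/3 - 8) + (18 - 8)] · 11 = 781/6.
Change in consumer surplus = 781/6 - 529/6 = 42.

42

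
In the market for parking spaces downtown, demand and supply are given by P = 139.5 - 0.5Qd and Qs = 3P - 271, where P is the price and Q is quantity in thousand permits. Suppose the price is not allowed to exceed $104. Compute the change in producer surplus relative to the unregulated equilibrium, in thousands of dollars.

Rearranging demand gives Qd = 279 - 2P. Setting quantity demanded equal to quantity supplied, 279 - 2P = 3P - 271, gives P* = 110 and Q* = 59.
Because the ceiling (104) lies below the market-clearing price, it is binding.
At P = 104: Qd = 279 - 2·104 = 71 and Qs = 3·104 - 271 = 41.
Producer surplus without the control is ½ · (110 - 271/3) · 59 = 3481/6.
With the ceiling, producers sell 41 units at 104, so PS = ½ · (104 - 271/3) · 41 = 1681/6.
Change in producer surplus = 1681/6 - 3481/6 = -300.

-300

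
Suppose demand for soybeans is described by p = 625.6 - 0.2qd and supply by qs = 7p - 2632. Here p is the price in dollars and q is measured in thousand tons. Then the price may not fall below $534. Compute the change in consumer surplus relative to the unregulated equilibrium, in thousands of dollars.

Rearranging demand gives qd = 3128 - 5p. Without the control the market clears where 3128 - 5p = 7p - 2632, i.e. p* = 480 and q* = 728.
Since 534 > 480, the floor is binding.
At p = 534: qd = 3128 - 5·534 = 458 and qs = 7·534 - 2632 = 1106.
Consumer surplus without the control is ½ · (625.6 - 480) · 728 = 52998.4.
With the floor, consumers buy 458 units at 534, so CS = ½ · (625.6 - 534) · 458 = 20976.4.
Change in consumer surplus = 20976.4 - 52998.4 = -32022.

-32022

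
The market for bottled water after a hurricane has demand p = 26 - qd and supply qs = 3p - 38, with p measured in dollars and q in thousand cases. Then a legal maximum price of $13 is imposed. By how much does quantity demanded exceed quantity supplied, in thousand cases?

12

Rearranging demand gives qd = 26 - p. Setting quantity demanded equal to quantity supplied, 26 - p = 3p - 38, gives p* = 16 and q* = 10.
Since 13 < 16, the ceiling is binding.
At p = 13: qd = 26 - 13 = 13 and qs = 3·13 - 38 = 1.
Shortage = qd - qs = 13 - 1 = 12.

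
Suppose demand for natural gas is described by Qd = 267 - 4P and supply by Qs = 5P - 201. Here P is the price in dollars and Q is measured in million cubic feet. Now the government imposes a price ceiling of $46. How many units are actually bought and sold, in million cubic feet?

29

In a free market, 267 - 4P = 5P - 201 gives the equilibrium P* = 52, Q* = 59.
Because the ceiling (46) lies below the market-clearing price, it is binding.
At P = 46: Qd = 267 - 4·46 = 83 and Qs = 5·46 - 201 = 29.
The quantity actually transacted is the short side, supply: 29.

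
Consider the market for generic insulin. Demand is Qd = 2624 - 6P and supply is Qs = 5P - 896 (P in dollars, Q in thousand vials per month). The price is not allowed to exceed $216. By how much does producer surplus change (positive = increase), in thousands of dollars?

In a free market, 2624 - 6P = 5P - 896 gives the equilibrium P* = 320, Q* = 704.
The ceiling of 216 is below the equilibrium price 320, so it binds.
At P = 216: Qd = 2624 - 6·216 = 1328 and Qs = 5·216 - 896 = 184.
Producer surplus without the control is ½ · (320 - 179.2) · 704 = 49561.6.
With the ceiling, producers sell 184 units at 216, so PS = ½ · (216 - 179.2) · 184 = 3385.6.
Change in producer surplus = 3385.6 - 49561.6 = -46176.

-46176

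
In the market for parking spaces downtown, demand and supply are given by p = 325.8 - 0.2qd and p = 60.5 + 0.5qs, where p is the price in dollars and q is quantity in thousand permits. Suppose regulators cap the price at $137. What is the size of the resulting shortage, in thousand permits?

Rearranging demand gives qd = 1629 - 5p; rearranging supply gives qs = 2p - 121. Without the control the market clears where 1629 - 5p = 2p - 121, i.e. p* = 250 and q* = 379.
The ceiling of 137 is below the equilibrium price 250, so it binds.
At p = 137: qd = 1629 - 5·137 = 944 and qs = 2·137 - 121 = 153.
Shortage = qd - qs = 944 - 153 = 791.

791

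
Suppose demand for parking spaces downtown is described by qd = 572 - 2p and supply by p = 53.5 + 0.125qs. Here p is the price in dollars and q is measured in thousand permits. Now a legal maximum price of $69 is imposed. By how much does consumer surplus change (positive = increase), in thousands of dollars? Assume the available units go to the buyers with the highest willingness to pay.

Rearranging supply gives qs = 8p - 428. Without the control the market clears where 572 - 2p = 8p - 428, i.e. p* = 100 and q* = 372.
Because the ceiling (69) lies below the market-clearing price, it is binding.
At p = 69: qd = 572 - 2·69 = 434 and qs = 8·69 - 428 = 124.
Consumer surplus without the control is ½ · (286 - 100) · 372 = 34596.
With the ceiling, 124 units are sold at 69 (assume they go to the highest-value buyers). The demand price at q = 124 is 224, so CS = ½ · [(286 - 69) + (224 - 69)] · 124 = 23064.
Change in consumer surplus = 23064 - 34596 = -11532.

-11532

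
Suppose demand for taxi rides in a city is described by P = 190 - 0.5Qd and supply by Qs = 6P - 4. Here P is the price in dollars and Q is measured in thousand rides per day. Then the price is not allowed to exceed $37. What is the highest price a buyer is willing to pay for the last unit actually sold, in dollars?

Rearranging demand gives Qd = 380 - 2P. Setting quantity demanded equal to quantity supplied, 380 - 2P = 6P - 4, gives P* = 48 and Q* = 284.
The ceiling of 37 is below the equilibrium price 48, so it binds.
At P = 37: Qd = 380 - 2·37 = 306 and Qs = 6·37 - 4 = 218.
Only 218 units reach the market. On the demand curve, the marginal buyer's willingness to pay at Q = 218 is (380 - 218)/2 = 81.

81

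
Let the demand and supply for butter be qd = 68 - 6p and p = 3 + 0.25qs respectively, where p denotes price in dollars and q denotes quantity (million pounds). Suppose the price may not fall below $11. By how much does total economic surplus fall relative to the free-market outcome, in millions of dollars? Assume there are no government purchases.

Rearranging supply gives qs = 4p - 12. Without the control the market clears where 68 - 6p = 4p - 12, i.e. p* = 8 and q* = 20.
Because the floor (11) lies above the market-clearing price, it is binding.
At p = 11: qd = 68 - 6·11 = 2 and qs = 4·11 - 12 = 32.
Quantity traded falls to 2. At q = 2 the demand price is (68 - 2)/6 = 11 and the supply price is (12 + 2)/4 = 3.5.
Deadweight loss = ½ · (11 - 3.5) · (20 - 2) = ½ · 7.5 · 18 = 67.5.

67.5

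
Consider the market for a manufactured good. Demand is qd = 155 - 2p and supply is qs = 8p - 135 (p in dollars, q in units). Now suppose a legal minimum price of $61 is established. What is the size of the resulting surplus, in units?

Setting quantity demanded equal to quantity supplied, 155 - 2p = 8p - 135, gives p* = 29 and q* = 97.
Because the floor (61) lies above the market-clearing price, it is binding.
At p = 61: qd = 155 - 2·61 = 33 and qs = 8·61 - 135 = 353.
Surplus = qs - qd = 353 - 33 = 320.

320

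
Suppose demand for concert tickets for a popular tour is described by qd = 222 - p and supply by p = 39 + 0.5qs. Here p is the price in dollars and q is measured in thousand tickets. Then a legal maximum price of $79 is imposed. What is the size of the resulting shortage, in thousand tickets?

63

Rearranging supply gives qs = 2p - 78. Without the control the market clears where 222 - p = 2p - 78, i.e. p* = 100 and q* = 122.
The ceiling of 79 is below the equilibrium price 100, so it binds.
At p = 79: qd = 222 - 79 = 143 and qs = 2·79 - 78 = 80.
Shortage = qd - qs = 143 - 80 = 63.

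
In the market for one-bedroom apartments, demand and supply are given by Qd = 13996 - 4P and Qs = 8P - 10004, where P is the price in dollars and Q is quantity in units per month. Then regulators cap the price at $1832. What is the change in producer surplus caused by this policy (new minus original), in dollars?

Without the control the market clears where 13996 - 4P = 8P - 10004, i.e. P* = 2000 and Q* = 5996.
Since 1832 < 2000, the ceiling is binding.
At P = 1832: Qd = 13996 - 4·1832 = 6668 and Qs = 8·1832 - 10004 = 4652.
Producer surplus without the control is ½ · (2000 - 1250.5) · 5996 = 2247001.
With the ceiling, producers sell 4652 units at 1832, so PS = ½ · (1832 - 1250.5) · 4652 = 1352569.
Change in producer surplus = 1352569 - 2247001 = -894432.

-894432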